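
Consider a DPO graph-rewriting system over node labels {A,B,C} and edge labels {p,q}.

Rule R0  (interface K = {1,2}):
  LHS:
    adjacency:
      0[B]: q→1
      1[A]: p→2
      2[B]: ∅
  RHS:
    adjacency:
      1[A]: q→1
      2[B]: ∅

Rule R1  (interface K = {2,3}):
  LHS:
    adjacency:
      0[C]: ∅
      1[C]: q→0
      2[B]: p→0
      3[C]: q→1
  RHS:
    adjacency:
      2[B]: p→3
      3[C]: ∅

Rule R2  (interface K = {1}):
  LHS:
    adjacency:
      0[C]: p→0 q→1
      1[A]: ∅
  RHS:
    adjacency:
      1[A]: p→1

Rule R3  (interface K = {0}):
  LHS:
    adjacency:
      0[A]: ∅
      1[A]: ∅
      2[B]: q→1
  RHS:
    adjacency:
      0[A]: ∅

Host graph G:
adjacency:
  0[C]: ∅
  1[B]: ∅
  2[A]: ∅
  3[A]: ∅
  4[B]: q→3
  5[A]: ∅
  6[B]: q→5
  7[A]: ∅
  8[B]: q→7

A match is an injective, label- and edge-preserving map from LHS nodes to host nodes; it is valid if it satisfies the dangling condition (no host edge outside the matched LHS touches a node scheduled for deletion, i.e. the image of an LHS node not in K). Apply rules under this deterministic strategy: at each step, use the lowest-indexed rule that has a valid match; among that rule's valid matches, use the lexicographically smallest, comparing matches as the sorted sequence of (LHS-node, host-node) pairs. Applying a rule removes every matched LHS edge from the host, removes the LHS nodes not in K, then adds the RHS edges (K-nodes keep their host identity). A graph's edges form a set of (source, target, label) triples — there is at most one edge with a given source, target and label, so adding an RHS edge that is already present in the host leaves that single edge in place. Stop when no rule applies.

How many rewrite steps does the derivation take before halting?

Answer: 3

Steps:
start.  V:9 E:3  edges: 4-q->3 6-q->5 8-q->7
1. fire R3 via {0↦2, 1↦3, 2↦4}  →  V:7 E:2  edges: 6-q->5 8-q->7
2. fire R3 via {0↦2, 1↦5, 2↦6}  →  V:5 E:1  edges: 8-q->7
3. fire R3 via {0↦2, 1↦7, 2↦8}  →  V:3 E:0  edges: ∅
halt: no rule applies after step 3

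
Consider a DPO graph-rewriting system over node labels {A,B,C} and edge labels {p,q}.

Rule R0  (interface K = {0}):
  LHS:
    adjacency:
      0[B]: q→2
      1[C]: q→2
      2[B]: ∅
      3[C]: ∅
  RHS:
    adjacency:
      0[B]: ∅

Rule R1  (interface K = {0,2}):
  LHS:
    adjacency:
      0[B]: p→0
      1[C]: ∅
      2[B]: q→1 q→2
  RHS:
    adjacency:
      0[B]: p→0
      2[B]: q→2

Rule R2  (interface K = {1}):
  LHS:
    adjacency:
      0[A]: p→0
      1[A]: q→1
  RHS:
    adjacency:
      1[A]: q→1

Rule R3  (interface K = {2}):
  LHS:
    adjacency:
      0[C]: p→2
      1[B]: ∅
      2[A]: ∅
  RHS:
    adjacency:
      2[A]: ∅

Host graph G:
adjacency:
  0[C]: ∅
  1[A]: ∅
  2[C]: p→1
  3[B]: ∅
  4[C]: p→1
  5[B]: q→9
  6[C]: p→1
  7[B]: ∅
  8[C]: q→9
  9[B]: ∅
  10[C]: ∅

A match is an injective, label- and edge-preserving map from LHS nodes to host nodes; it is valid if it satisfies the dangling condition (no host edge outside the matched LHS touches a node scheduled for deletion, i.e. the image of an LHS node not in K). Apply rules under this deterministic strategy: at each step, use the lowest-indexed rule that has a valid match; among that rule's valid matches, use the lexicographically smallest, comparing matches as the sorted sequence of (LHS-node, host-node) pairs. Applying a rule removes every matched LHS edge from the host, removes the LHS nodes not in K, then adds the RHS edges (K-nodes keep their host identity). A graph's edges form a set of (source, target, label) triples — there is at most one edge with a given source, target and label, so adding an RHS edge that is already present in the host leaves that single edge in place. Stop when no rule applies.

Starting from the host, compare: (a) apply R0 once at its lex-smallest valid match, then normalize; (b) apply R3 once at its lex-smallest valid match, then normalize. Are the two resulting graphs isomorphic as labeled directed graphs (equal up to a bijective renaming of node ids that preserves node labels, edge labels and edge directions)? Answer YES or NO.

Answer: YES

Derivation:
branch R0-first: apply at {0↦5, 1↦8, 2↦9, 3↦0} → |E|=3, then 3 more step(s) → NF |V|=2 |E|=0 V={1:A, 10:C} E=∅
branch R3-first: apply at {0↦2, 1↦3, 2↦1} → |E|=4, then 3 more step(s) → NF |V|=2 |E|=0 V={1:A, 10:C} E=∅
graphs isomorphic (equal up to label-preserving node renaming)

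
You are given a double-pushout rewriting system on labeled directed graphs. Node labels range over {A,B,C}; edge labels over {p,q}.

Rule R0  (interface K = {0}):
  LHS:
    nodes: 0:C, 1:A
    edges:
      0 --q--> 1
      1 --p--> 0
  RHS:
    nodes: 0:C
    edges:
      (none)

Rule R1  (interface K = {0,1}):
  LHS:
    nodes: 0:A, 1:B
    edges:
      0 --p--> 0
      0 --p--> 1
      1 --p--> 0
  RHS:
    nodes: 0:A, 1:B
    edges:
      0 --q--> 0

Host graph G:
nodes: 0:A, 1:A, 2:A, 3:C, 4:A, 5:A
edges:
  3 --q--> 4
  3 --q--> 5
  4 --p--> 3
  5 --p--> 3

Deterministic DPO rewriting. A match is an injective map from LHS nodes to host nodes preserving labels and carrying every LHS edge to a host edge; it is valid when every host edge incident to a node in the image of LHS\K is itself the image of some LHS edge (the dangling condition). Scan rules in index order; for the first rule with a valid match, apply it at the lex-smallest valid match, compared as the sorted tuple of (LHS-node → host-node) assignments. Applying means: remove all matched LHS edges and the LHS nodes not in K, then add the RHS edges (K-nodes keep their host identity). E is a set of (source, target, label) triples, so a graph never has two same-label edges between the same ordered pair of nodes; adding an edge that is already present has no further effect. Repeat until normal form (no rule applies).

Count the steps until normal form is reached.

start.  V:6 E:4  edges: 3-q->4 3-q->5 4-p->3 5-p->3
1. fire R0 via {0↦3, 1↦4}  →  V:5 E:2  edges: 3-q->5 5-p->3
2. fire R0 via {0↦3, 1↦5}  →  V:4 E:0  edges: ∅
halt: no rule applies after step 2

Answer: 2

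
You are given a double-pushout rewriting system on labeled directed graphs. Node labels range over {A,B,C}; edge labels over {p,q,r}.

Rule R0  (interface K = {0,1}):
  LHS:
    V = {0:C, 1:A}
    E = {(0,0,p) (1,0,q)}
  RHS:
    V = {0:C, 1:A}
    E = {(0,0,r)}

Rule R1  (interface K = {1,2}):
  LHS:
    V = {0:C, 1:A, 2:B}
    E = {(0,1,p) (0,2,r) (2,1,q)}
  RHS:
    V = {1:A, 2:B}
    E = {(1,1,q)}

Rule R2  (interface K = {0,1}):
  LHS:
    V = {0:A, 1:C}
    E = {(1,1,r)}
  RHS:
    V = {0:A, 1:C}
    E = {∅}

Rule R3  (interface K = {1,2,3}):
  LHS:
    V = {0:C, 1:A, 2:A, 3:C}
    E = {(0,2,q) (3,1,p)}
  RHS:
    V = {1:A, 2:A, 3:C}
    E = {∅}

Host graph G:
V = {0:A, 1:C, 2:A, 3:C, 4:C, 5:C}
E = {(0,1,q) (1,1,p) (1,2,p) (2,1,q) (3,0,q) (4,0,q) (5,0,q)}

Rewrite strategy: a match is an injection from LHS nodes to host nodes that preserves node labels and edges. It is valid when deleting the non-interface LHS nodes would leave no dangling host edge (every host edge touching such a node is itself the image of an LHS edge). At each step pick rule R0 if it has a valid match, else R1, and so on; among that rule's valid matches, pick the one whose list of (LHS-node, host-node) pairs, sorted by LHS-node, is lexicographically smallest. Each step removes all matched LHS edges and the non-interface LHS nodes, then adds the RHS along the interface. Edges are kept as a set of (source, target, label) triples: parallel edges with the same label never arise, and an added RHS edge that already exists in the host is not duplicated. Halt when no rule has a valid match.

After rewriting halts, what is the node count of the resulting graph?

initial: |V|=6 |E|=7  E = 0-q->1 1-p->1 1-p->2 2-q->1 3-q->0 4-q->0 5-q->0
step 1: apply R0 at {0↦1, 1↦0}  → |V|=6 |E|=6  E = 1-r->1 1-p->2 2-q->1 3-q->0 4-q->0 5-q->0
step 2: apply R2 at {0↦0, 1↦1}  → |V|=6 |E|=5  E = 1-p->2 2-q->1 3-q->0 4-q->0 5-q->0
step 3: apply R3 at {0↦3, 1↦2, 2↦0, 3↦1}  → |V|=5 |E|=3  E = 2-q->1 4-q->0 5-q->0
halt: no rule applies after step 3
NF nodes: {0:A, 1:C, 2:A, 4:C, 5:C}

Answer: 5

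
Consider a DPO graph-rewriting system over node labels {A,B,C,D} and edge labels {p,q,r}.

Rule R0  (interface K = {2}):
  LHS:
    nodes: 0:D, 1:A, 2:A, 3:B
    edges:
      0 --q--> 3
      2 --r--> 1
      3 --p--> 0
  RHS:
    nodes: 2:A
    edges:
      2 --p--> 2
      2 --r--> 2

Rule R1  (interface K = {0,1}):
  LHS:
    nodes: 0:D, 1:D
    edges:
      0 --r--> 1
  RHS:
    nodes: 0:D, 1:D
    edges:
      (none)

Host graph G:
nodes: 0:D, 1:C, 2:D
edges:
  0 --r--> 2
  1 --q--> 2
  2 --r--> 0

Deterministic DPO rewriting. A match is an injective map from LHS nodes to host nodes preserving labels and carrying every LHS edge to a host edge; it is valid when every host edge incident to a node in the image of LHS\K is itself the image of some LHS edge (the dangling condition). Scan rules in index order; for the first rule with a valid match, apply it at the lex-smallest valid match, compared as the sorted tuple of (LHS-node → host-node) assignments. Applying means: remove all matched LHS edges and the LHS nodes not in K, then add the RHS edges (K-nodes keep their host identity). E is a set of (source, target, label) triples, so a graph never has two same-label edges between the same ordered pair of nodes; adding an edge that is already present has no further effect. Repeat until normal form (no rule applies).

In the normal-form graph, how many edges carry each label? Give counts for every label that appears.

Answer: q:1

Steps:
[0] host  ⇒  3 nodes, 3 edges  {0-r->2 1-q->2 2-r->0}
[1] R1 @ {0↦0, 1↦2}  ⇒  3 nodes, 2 edges  {1-q->2 2-r->0}
[2] R1 @ {0↦2, 1↦0}  ⇒  3 nodes, 1 edges  {1-q->2}
halt: no rule applies after step 2
NF edges: [(1, 2, 'q')]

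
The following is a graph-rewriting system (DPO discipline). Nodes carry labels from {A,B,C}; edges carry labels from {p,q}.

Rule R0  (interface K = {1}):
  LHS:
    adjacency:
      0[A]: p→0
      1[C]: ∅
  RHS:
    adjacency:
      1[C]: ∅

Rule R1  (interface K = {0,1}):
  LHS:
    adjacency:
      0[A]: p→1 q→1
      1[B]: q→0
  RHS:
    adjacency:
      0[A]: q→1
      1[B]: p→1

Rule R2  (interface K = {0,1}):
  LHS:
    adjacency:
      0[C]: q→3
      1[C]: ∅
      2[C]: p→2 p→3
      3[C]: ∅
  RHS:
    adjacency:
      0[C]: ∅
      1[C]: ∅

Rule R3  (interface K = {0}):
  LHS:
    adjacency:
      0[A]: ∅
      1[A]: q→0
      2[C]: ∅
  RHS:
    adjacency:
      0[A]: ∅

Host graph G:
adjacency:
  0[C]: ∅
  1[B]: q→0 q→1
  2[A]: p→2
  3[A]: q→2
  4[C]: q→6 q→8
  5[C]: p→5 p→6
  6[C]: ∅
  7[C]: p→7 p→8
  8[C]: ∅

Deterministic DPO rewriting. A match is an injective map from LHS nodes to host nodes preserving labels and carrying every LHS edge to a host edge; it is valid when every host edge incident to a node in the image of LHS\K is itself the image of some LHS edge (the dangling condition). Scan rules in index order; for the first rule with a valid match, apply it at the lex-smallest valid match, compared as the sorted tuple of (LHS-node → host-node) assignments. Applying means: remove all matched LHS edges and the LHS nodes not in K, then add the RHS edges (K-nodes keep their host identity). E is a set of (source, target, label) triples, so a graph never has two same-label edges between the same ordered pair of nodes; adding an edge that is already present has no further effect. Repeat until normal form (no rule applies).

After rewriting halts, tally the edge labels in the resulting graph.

Answer: q:2

Rewrite trace:
initial: |V|=9 |E|=10  E = 1-q->0 1-q->1 2-p->2 3-q->2 4-q->6 4-q->8 5-p->5 5-p->6 7-p->7 7-p->8
step 1: apply R2 at {0↦4, 1↦0, 2↦5, 3↦6}  → |V|=7 |E|=7  E = 1-q->0 1-q->1 2-p->2 3-q->2 4-q->8 7-p->7 7-p->8
step 2: apply R2 at {0↦4, 1↦0, 2↦7, 3↦8}  → |V|=5 |E|=4  E = 1-q->0 1-q->1 2-p->2 3-q->2
step 3: apply R3 at {0↦2, 1↦3, 2↦4}  → |V|=3 |E|=3  E = 1-q->0 1-q->1 2-p->2
step 4: apply R0 at {0↦2, 1↦0}  → |V|=2 |E|=2  E = 1-q->0 1-q->1
final graph: no rule applies after step 4
NF edges: [(1, 0, 'q'), (1, 1, 'q')]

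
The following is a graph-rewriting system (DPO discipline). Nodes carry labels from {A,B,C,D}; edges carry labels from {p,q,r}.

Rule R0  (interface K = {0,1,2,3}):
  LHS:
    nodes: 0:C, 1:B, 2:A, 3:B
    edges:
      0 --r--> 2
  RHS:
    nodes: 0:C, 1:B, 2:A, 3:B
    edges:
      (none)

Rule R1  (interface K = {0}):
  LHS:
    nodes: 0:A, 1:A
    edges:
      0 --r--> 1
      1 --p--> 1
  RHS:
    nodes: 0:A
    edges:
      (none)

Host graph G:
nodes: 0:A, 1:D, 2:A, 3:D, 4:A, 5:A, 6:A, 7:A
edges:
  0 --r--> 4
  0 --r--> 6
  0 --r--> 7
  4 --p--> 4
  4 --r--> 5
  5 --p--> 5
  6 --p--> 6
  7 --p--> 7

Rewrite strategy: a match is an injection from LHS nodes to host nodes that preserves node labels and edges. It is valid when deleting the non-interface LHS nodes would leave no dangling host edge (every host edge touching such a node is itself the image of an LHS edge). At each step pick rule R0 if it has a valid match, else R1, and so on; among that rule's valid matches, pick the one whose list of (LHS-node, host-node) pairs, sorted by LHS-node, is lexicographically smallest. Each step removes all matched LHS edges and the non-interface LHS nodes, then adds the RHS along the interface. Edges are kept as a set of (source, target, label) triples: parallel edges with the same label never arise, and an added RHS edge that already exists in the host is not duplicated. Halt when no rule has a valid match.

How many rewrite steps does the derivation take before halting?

start.  V:8 E:8  edges: 0-r->4 0-r->6 0-r->7 4-p->4 4-r->5 5-p->5 6-p->6 7-p->7
1. fire R1 via {0↦0, 1↦6}  →  V:7 E:6  edges: 0-r->4 0-r->7 4-p->4 4-r->5 5-p->5 7-p->7
2. fire R1 via {0↦0, 1↦7}  →  V:6 E:4  edges: 0-r->4 4-p->4 4-r->5 5-p->5
3. fire R1 via {0↦4, 1↦5}  →  V:5 E:2  edges: 0-r->4 4-p->4
4. fire R1 via {0↦0, 1↦4}  →  V:4 E:0  edges: ∅
normal form: no rule applies after step 4

Answer: 4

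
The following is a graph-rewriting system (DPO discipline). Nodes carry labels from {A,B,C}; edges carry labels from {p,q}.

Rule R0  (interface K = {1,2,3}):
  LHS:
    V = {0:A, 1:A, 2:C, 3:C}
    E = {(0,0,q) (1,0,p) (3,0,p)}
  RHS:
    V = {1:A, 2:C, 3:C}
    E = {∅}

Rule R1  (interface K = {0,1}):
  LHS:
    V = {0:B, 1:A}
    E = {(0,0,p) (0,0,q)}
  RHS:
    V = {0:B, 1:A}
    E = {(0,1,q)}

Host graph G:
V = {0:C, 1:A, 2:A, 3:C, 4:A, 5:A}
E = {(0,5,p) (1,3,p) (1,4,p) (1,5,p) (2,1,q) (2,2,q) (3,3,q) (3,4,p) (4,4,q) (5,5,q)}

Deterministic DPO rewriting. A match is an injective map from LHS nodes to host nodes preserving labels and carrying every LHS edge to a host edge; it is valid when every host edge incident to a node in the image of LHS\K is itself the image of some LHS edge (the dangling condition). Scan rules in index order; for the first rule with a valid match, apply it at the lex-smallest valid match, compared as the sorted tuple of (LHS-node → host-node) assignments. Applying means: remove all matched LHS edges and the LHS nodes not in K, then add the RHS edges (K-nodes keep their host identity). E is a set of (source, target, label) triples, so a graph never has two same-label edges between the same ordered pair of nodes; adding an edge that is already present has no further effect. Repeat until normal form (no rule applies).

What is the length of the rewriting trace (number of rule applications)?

start.  V:6 E:10  edges: 0-p->5 1-p->3 1-p->4 1-p->5 2-q->1 2-q->2 3-q->3 3-p->4 4-q->4 5-q->5
1. fire R0 via {0↦4, 1↦1, 2↦0, 3↦3}  →  V:5 E:7  edges: 0-p->5 1-p->3 1-p->5 2-q->1 2-q->2 3-q->3 5-q->5
2. fire R0 via {0↦5, 1↦1, 2↦3, 3↦0}  →  V:4 E:4  edges: 1-p->3 2-q->1 2-q->2 3-q->3
normal form: no rule applies after step 2

Answer: 2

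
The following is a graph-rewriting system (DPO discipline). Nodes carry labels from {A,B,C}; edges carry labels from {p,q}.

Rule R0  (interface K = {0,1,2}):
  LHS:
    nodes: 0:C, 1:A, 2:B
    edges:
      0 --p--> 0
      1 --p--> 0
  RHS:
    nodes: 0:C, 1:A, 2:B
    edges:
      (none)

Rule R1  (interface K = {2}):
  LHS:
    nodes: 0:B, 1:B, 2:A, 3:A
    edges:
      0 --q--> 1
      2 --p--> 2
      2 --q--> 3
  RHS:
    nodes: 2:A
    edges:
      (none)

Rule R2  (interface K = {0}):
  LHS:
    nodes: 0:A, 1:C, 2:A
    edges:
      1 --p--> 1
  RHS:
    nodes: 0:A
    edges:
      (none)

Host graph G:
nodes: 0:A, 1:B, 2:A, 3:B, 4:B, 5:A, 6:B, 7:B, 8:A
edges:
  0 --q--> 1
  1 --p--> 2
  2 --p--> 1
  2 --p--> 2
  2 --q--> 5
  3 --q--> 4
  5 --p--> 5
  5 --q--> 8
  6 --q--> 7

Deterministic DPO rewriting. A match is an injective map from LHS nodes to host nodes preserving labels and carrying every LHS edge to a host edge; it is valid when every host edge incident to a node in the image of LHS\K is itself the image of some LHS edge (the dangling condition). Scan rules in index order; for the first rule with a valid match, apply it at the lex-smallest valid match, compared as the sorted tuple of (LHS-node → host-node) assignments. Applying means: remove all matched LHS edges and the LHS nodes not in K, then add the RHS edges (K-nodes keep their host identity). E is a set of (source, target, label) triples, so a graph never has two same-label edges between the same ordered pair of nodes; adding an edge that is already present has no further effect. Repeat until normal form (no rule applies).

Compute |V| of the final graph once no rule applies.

Answer: 3

Derivation:
start.  V:9 E:9  edges: 0-q->1 1-p->2 2-p->1 2-p->2 2-q->5 3-q->4 5-p->5 5-q->8 6-q->7
1. fire R1 via {0↦3, 1↦4, 2↦5, 3↦8}  →  V:6 E:6  edges: 0-q->1 1-p->2 2-p->1 2-p->2 2-q->5 6-q->7
2. fire R1 via {0↦6, 1↦7, 2↦2, 3↦5}  →  V:3 E:3  edges: 0-q->1 1-p->2 2-p->1
final graph: no rule applies after step 2
NF nodes: {0:A, 1:B, 2:A}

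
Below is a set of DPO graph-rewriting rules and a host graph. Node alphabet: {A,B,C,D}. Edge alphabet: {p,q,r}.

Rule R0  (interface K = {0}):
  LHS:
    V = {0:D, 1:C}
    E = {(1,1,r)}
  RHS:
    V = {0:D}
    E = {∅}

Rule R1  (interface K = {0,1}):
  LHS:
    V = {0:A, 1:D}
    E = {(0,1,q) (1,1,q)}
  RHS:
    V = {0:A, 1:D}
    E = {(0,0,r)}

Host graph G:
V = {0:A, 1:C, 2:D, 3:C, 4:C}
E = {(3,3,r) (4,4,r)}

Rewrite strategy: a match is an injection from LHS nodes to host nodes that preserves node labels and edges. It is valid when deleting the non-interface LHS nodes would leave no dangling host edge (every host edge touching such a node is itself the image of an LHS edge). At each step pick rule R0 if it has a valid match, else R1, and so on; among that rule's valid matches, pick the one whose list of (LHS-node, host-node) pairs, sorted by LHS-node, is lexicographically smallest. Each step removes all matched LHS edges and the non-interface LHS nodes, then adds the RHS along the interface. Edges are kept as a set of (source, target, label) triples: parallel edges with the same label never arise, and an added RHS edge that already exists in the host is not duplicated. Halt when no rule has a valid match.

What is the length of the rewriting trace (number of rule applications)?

Answer: 2

Rewrite trace:
start.  V:5 E:2  edges: 3-r->3 4-r->4
1. fire R0 via {0↦2, 1↦3}  →  V:4 E:1  edges: 4-r->4
2. fire R0 via {0↦2, 1↦4}  →  V:3 E:0  edges: ∅
final graph: no rule applies after step 2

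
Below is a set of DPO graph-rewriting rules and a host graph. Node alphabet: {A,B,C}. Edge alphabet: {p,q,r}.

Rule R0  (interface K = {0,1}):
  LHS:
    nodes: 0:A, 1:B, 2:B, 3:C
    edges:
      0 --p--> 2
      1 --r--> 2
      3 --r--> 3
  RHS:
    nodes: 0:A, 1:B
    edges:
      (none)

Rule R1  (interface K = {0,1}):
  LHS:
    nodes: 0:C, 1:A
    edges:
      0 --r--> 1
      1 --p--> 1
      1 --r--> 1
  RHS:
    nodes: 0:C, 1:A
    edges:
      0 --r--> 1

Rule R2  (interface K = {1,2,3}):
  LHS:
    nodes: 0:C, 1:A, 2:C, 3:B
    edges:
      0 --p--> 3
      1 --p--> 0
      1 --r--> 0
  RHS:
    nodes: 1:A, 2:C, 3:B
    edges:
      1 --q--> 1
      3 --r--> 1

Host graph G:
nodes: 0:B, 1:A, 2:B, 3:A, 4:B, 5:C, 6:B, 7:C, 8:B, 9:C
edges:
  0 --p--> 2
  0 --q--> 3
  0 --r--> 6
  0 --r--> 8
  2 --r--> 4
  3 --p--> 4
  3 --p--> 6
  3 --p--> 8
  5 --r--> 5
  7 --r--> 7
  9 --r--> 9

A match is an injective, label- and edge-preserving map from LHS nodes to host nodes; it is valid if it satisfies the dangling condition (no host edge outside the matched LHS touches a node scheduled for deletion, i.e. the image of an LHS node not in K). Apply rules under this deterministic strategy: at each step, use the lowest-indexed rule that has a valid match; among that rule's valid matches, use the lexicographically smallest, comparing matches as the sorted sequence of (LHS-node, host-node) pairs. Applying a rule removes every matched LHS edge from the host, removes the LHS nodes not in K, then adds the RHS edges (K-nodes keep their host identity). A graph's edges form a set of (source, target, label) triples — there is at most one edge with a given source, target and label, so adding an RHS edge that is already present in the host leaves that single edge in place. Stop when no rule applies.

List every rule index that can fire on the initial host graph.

R0: 9 valid matches — {0↦3, 1↦0, 2↦6, 3↦5}, {0↦3, 1↦0, 2↦6, 3↦7}, {0↦3, 1↦0, 2↦6, 3↦9} (+6 more)
R1: no valid match — LHS pattern not found
R2: no valid match — LHS pattern not found

Answer: [R0]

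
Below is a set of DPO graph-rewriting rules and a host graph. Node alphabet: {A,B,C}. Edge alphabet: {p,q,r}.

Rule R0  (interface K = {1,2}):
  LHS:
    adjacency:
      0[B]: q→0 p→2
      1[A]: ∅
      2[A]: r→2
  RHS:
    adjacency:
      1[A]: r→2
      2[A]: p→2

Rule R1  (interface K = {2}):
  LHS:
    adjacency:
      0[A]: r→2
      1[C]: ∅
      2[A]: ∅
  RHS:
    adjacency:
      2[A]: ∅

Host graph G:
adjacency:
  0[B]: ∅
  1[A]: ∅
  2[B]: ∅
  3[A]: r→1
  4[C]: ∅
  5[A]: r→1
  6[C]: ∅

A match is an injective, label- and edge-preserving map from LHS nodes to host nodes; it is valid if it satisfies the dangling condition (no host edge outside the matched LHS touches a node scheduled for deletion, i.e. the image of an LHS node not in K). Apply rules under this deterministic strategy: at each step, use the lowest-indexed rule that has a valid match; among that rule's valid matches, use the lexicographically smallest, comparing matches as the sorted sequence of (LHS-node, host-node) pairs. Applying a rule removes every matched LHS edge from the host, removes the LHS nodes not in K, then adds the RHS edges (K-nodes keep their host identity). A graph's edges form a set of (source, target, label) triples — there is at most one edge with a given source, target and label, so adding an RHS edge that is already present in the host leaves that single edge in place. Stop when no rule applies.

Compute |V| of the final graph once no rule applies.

Answer: 3

Derivation:
[0] host  ⇒  7 nodes, 2 edges  {3-r->1 5-r->1}
[1] R1 @ {0↦3, 1↦4, 2↦1}  ⇒  5 nodes, 1 edges  {5-r->1}
[2] R1 @ {0↦5, 1↦6, 2↦1}  ⇒  3 nodes, 0 edges  {∅}
halt: no rule applies after step 2
NF nodes: {0:B, 1:A, 2:B}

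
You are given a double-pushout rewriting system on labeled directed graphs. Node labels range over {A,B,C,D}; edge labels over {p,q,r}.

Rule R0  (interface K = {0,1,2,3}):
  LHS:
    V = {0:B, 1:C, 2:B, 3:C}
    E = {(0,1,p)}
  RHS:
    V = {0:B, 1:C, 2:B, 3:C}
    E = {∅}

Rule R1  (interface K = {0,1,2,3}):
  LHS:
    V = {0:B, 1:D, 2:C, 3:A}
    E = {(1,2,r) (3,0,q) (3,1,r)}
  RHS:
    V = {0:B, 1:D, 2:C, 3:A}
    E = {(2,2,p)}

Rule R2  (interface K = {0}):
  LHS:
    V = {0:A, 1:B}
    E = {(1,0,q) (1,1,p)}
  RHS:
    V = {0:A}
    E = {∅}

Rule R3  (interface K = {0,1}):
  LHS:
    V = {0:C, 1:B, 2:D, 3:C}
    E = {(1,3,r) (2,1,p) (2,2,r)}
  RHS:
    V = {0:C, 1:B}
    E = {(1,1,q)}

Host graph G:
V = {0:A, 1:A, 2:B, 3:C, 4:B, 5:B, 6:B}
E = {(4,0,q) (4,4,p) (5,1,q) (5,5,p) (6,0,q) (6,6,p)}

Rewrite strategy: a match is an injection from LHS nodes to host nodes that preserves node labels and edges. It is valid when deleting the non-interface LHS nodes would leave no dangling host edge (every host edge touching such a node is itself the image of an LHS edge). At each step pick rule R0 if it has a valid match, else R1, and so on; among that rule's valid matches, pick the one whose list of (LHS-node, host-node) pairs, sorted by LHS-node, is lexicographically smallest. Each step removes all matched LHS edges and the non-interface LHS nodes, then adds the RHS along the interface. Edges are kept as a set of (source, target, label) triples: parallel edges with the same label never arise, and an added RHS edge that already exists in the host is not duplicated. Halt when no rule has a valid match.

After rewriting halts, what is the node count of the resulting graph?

[0] host  ⇒  7 nodes, 6 edges  {4-q->0 4-p->4 5-q->1 5-p->5 6-q->0 6-p->6}
[1] R2 @ {0↦0, 1↦4}  ⇒  6 nodes, 4 edges  {5-q->1 5-p->5 6-q->0 6-p->6}
[2] R2 @ {0↦0, 1↦6}  ⇒  5 nodes, 2 edges  {5-q->1 5-p->5}
[3] R2 @ {0↦1, 1↦5}  ⇒  4 nodes, 0 edges  {∅}
final graph: no rule applies after step 3
NF nodes: {0:A, 1:A, 2:B, 3:C}

Answer: 4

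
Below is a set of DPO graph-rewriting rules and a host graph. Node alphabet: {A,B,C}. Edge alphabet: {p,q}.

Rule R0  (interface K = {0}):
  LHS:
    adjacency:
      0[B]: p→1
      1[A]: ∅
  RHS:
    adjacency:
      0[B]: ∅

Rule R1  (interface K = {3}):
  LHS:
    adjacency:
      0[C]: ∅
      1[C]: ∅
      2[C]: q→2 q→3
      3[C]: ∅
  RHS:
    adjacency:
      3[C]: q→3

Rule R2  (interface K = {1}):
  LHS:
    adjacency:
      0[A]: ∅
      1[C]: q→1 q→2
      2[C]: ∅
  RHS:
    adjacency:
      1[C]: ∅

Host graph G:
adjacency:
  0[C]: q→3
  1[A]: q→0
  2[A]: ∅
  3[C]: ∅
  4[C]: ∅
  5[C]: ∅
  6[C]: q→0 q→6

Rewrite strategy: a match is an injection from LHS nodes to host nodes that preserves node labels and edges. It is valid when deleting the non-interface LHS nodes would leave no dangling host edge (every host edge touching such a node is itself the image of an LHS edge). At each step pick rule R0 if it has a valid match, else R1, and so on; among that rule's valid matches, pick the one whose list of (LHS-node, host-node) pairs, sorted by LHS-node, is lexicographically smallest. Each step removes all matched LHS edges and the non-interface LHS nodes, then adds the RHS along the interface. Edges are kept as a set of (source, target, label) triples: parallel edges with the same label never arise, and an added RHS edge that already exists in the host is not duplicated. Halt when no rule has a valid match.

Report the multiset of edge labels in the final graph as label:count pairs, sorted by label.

initial: |V|=7 |E|=4  E = 0-q->3 1-q->0 6-q->0 6-q->6
step 1: apply R1 at {0↦4, 1↦5, 2↦6, 3↦0}  → |V|=4 |E|=3  E = 0-q->0 0-q->3 1-q->0
step 2: apply R2 at {0↦2, 1↦0, 2↦3}  → |V|=2 |E|=1  E = 1-q->0
halt: no rule applies after step 2
NF edges: [(1, 0, 'q')]

Answer: q:1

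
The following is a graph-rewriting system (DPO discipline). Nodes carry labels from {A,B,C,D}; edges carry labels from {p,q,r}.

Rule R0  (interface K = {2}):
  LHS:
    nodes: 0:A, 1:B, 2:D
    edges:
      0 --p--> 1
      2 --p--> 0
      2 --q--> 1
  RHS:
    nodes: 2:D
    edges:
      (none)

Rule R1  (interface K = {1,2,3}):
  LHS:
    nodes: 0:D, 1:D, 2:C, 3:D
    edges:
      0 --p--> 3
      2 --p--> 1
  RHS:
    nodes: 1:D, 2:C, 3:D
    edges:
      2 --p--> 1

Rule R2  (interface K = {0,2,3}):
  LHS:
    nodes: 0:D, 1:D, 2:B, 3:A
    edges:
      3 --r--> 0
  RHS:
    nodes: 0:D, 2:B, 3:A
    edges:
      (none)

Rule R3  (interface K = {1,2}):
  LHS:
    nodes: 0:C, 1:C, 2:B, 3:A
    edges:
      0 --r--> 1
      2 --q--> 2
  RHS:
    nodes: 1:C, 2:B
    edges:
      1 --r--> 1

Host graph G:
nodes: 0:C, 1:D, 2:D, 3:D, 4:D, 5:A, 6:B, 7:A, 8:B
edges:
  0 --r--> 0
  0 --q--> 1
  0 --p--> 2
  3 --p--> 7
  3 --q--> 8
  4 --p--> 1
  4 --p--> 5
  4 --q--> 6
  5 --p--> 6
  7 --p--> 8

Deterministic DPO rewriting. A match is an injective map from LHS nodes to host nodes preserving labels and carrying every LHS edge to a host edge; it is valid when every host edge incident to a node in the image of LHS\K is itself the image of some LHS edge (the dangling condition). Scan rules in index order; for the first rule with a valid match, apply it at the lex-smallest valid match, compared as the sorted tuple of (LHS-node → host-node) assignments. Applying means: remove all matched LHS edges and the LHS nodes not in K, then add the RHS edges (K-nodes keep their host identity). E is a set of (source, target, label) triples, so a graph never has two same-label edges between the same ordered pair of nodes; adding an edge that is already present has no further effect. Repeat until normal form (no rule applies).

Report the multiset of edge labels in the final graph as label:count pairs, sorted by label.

Answer: p:1 q:1 r:1

Steps:
initial: |V|=9 |E|=10  E = 0-r->0 0-q->1 0-p->2 3-p->7 3-q->8 4-p->1 4-p->5 4-q->6 5-p->6 7-p->8
step 1: apply R0 at {0↦5, 1↦6, 2↦4}  → |V|=7 |E|=7  E = 0-r->0 0-q->1 0-p->2 3-p->7 3-q->8 4-p->1 7-p->8
step 2: apply R0 at {0↦7, 1↦8, 2↦3}  → |V|=5 |E|=4  E = 0-r->0 0-q->1 0-p->2 4-p->1
step 3: apply R1 at {0↦4, 1↦2, 2↦0, 3↦1}  → |V|=4 |E|=3  E = 0-r->0 0-q->1 0-p->2
halt: no rule applies after step 3
NF edges: [(0, 0, 'r'), (0, 1, 'q'), (0, 2, 'p')]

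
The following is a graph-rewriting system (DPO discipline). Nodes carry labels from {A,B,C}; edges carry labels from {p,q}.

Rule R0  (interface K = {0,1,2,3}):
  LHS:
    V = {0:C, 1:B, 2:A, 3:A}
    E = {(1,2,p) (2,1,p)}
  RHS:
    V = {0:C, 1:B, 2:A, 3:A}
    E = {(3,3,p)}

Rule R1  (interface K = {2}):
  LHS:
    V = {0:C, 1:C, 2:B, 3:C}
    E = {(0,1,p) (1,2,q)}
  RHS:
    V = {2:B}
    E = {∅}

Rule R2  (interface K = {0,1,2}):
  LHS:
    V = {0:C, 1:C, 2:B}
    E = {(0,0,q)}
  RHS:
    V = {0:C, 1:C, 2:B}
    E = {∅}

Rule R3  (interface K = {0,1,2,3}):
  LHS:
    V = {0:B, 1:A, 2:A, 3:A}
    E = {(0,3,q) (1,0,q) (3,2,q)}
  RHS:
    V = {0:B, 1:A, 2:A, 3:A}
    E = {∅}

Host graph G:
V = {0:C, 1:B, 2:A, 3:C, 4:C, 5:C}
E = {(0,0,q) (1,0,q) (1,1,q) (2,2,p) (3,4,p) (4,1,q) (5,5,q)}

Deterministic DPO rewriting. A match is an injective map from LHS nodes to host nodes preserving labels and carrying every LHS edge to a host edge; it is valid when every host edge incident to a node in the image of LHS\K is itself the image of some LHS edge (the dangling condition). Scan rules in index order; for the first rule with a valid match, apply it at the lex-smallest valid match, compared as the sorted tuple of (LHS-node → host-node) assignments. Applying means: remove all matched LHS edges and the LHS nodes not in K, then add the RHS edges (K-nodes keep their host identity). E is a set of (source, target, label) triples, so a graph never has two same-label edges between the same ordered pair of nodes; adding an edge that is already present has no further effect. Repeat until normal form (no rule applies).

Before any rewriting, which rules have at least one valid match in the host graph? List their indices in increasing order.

Answer: [R2]

Steps:
R0: no valid match — LHS pattern not found
R1: no valid match — 2 raw matches, all fail dangling condition
R2: 6 valid matches — {0↦0, 1↦3, 2↦1}, {0↦0, 1↦4, 2↦1}, {0↦0, 1↦5, 2↦1} (+3 more)
R3: no valid match — LHS pattern not found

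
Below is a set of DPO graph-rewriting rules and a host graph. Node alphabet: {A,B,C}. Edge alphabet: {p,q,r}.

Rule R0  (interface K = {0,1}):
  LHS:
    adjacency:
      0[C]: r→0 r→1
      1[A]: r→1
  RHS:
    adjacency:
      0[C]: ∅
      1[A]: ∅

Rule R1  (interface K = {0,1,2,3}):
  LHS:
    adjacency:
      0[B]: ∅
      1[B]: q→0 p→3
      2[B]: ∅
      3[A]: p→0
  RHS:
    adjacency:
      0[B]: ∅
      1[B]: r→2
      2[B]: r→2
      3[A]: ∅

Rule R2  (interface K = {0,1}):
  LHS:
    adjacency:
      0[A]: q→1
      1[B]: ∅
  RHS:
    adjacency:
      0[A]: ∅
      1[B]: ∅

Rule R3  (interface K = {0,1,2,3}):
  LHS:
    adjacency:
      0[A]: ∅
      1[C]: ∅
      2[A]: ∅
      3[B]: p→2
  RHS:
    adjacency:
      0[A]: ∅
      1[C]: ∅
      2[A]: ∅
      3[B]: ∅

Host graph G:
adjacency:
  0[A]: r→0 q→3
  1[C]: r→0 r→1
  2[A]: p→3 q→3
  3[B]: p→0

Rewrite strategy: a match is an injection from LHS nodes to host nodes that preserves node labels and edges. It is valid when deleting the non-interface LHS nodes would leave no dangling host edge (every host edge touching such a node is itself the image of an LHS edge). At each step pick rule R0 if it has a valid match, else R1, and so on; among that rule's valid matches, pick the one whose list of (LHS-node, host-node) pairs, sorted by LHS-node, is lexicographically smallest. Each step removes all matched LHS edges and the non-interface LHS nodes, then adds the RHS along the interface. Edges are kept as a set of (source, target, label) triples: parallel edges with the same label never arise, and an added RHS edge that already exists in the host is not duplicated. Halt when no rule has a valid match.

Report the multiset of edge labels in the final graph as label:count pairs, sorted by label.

[0] host  ⇒  4 nodes, 7 edges  {0-r->0 0-q->3 1-r->0 1-r->1 2-p->3 2-q->3 3-p->0}
[1] R0 @ {0↦1, 1↦0}  ⇒  4 nodes, 4 edges  {0-q->3 2-p->3 2-q->3 3-p->0}
[2] R2 @ {0↦0, 1↦3}  ⇒  4 nodes, 3 edges  {2-p->3 2-q->3 3-p->0}
[3] R2 @ {0↦2, 1↦3}  ⇒  4 nodes, 2 edges  {2-p->3 3-p->0}
[4] R3 @ {0↦2, 1↦1, 2↦0, 3↦3}  ⇒  4 nodes, 1 edges  {2-p->3}
normal form: no rule applies after step 4
NF edges: [(2, 3, 'p')]

Answer: p:1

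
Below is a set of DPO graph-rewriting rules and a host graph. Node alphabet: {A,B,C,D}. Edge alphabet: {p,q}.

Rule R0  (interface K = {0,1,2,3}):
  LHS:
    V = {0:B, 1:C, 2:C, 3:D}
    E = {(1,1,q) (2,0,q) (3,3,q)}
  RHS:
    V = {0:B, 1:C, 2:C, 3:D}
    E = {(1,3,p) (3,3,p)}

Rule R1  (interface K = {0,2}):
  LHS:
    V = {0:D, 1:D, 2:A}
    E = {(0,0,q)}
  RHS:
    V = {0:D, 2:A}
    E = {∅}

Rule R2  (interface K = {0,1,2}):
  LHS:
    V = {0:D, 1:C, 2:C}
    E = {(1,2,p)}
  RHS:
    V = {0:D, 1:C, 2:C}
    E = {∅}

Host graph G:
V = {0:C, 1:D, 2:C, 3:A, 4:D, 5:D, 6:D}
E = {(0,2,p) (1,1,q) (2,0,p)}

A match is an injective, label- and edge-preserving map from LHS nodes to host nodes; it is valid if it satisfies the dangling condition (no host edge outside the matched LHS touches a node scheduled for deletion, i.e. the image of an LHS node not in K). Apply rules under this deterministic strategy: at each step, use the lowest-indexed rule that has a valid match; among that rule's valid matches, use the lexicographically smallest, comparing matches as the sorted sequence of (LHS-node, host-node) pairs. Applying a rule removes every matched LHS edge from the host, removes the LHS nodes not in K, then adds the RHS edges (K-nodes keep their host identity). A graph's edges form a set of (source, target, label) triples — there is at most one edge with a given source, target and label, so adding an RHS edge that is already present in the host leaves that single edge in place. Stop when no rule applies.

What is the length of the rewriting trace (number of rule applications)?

Answer: 3

Rewrite trace:
start.  V:7 E:3  edges: 0-p->2 1-q->1 2-p->0
1. fire R1 via {0↦1, 1↦4, 2↦3}  →  V:6 E:2  edges: 0-p->2 2-p->0
2. fire R2 via {0↦1, 1↦0, 2↦2}  →  V:6 E:1  edges: 2-p->0
3. fire R2 via {0↦1, 1↦2, 2↦0}  →  V:6 E:0  edges: ∅
final graph: no rule applies after step 3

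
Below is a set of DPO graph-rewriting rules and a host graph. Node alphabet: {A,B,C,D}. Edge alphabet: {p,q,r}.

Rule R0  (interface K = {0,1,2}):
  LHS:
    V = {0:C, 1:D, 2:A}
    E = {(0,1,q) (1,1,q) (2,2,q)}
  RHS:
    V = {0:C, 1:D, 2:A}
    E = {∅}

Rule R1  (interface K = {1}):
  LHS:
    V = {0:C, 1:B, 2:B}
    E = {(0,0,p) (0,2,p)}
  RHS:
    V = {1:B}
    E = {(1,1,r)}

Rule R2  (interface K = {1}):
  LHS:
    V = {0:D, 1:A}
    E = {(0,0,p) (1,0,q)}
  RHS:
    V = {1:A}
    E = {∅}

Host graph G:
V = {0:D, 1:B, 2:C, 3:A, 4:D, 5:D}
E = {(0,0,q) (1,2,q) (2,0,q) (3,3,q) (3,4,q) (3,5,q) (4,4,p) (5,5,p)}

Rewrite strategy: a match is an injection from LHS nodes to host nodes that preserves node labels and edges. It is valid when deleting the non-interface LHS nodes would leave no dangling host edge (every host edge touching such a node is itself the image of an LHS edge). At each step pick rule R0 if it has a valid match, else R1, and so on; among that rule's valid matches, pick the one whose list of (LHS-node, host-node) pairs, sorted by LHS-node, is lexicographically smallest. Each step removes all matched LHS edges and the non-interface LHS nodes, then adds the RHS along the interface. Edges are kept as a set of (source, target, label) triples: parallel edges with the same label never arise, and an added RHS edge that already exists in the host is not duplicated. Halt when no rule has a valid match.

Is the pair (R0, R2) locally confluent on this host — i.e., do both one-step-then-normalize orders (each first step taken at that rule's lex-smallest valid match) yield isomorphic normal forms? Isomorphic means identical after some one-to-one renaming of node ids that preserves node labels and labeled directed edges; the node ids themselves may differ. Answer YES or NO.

Answer: YES

Steps:
branch R0-first: apply at {0↦2, 1↦0, 2↦3} → |E|=5, then 2 more step(s) → NF |V|=4 |E|=1 V={0:D, 1:B, 2:C, 3:A} E=1-q->2
branch R2-first: apply at {0↦4, 1↦3} → |E|=6, then 2 more step(s) → NF |V|=4 |E|=1 V={0:D, 1:B, 2:C, 3:A} E=1-q->2
graphs isomorphic (equal up to label-preserving node renaming)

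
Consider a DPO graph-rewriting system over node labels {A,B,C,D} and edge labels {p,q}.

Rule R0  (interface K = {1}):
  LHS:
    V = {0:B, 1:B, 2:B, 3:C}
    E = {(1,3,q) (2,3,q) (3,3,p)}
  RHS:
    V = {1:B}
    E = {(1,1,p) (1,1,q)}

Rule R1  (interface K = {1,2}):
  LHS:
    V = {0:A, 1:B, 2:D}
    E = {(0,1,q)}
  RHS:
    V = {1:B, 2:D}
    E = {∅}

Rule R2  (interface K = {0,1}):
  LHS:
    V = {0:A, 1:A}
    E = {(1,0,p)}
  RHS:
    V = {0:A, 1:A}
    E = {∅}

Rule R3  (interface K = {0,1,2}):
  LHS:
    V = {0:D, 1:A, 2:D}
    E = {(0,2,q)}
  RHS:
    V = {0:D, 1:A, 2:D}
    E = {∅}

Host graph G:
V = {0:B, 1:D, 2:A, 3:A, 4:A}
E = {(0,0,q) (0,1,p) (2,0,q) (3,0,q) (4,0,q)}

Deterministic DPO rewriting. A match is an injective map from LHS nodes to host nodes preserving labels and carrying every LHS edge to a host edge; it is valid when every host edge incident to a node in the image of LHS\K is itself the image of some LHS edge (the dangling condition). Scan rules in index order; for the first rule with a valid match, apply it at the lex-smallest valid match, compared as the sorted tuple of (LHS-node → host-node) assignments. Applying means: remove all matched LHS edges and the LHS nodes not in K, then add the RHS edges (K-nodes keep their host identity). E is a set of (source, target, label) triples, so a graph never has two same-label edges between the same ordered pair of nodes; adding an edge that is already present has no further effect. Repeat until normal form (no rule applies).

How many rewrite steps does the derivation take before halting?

Answer: 3

Rewrite trace:
initial: |V|=5 |E|=5  E = 0-q->0 0-p->1 2-q->0 3-q->0 4-q->0
step 1: apply R1 at {0↦2, 1↦0, 2↦1}  → |V|=4 |E|=4  E = 0-q->0 0-p->1 3-q->0 4-q->0
step 2: apply R1 at {0↦3, 1↦0, 2↦1}  → |V|=3 |E|=3  E = 0-q->0 0-p->1 4-q->0
step 3: apply R1 at {0↦4, 1↦0, 2↦1}  → |V|=2 |E|=2  E = 0-q->0 0-p->1
halt: no rule applies after step 3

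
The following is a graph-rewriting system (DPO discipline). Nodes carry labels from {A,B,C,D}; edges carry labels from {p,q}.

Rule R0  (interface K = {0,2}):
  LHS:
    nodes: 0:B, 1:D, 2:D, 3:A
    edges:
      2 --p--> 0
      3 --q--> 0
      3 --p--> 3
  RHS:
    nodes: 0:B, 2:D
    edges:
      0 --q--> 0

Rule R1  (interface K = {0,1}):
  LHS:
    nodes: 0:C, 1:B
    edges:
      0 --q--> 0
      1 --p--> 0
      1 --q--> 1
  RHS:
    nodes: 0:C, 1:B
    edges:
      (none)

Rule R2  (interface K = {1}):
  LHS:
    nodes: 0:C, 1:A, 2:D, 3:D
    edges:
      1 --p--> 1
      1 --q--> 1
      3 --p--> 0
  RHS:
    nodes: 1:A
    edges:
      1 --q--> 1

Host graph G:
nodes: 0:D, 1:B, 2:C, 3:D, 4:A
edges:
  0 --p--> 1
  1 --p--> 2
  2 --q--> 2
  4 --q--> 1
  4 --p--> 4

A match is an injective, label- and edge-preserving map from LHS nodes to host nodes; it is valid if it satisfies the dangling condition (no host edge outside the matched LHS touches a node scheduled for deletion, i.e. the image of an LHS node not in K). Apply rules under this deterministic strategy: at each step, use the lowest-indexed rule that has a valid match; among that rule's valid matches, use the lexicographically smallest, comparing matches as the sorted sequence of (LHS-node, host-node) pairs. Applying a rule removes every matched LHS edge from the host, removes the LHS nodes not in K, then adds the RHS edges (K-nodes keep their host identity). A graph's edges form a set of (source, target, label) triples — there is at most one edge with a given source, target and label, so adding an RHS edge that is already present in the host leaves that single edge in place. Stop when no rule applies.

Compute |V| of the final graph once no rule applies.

start.  V:5 E:5  edges: 0-p->1 1-p->2 2-q->2 4-q->1 4-p->4
1. fire R0 via {0↦1, 1↦3, 2↦0, 3↦4}  →  V:3 E:3  edges: 1-q->1 1-p->2 2-q->2
2. fire R1 via {0↦2, 1↦1}  →  V:3 E:0  edges: ∅
normal form: no rule applies after step 2
NF nodes: {0:D, 1:B, 2:C}

Answer: 3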